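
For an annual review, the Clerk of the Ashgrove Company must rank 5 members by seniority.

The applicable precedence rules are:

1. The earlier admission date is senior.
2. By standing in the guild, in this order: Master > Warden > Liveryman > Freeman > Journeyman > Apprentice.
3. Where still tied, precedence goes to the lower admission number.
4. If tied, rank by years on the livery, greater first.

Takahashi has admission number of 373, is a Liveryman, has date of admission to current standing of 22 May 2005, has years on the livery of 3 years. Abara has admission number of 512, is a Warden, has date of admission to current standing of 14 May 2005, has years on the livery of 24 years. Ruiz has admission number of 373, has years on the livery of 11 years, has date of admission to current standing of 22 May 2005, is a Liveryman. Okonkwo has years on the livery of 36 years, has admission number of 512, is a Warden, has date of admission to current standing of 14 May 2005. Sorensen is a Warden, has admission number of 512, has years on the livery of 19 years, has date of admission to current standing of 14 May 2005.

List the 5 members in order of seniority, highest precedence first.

By date of admission to current standing (earlier first): Okonkwo, Abara and Sorensen (each 14 May 2005); then Ruiz and Takahashi (both 22 May 2005).
Okonkwo, Abara and Sorensen are each Warden, so the next rule applies.
Okonkwo, Abara and Sorensen all have admission number 512, so the next rule applies.
Among Okonkwo, Abara and Sorensen, by years on the livery (higher first): Okonkwo (36 years) before Abara (24 years) before Sorensen (19 years).
Ruiz and Takahashi are each Liveryman, so the next rule applies.
Ruiz and Takahashi both have admission number 373, so the next rule applies.
Among Ruiz and Takahashi, by years on the livery (higher first): Ruiz (11 years) before Takahashi (3 years).
Full order: Okonkwo, Abara, Sorensen, Ruiz, Takahashi.

Okonkwo, Abara, Sorensen, Ruiz, Takahashi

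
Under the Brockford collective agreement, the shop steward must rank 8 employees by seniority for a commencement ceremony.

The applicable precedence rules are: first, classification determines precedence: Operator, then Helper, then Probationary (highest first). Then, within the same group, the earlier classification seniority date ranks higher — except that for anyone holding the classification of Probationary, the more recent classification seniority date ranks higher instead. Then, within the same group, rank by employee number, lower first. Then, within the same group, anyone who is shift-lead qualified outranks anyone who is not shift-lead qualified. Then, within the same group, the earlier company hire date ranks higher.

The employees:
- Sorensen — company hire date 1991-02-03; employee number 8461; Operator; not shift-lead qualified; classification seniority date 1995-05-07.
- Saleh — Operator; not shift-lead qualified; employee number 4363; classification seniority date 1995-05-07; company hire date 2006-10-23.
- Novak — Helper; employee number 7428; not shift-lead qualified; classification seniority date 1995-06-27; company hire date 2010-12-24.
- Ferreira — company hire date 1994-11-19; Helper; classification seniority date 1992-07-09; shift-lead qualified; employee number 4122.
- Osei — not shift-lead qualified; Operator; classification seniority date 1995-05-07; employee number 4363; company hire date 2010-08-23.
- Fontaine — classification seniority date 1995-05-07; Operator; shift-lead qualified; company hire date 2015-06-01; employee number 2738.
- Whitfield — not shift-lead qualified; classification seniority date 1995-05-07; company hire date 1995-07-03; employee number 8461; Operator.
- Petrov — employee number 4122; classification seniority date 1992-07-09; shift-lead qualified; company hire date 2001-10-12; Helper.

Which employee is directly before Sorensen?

By classification: Fontaine, Saleh, Osei, Sorensen and Whitfield (Operator); then Ferreira, Petrov and Novak (Helper).
Fontaine, Saleh, Osei, Sorensen and Whitfield all have classification seniority date 1995-05-07, so the next rule applies.
Among Fontaine, Saleh, Osei, Sorensen and Whitfield, by employee number (lower first): Fontaine (2738) before Saleh and Osei (4363) before Sorensen and Whitfield (8461).
Saleh and Osei are each not shift-lead qualified, so the next rule applies.
Among Saleh and Osei, by company hire date (earlier first): Saleh (2006-10-23) before Osei (2010-08-23).
Sorensen and Whitfield are each not shift-lead qualified, so the next rule applies.
Among Sorensen and Whitfield, by company hire date (earlier first): Sorensen (1991-02-03) before Whitfield (1995-07-03).
Among Ferreira, Petrov and Novak, by classification seniority date (earlier first): Ferreira and Petrov (1992-07-09) before Novak (1995-06-27).
Ferreira and Petrov both have employee number 4122, so the next rule applies.
Ferreira and Petrov are each shift-lead qualified, so the next rule applies.
Among Ferreira and Petrov, by company hire date (earlier first): Ferreira (1994-11-19) before Petrov (2001-10-12).
Order: Fontaine, Saleh, Osei, Sorensen, Whitfield, Ferreira, Petrov, Novak.

Osei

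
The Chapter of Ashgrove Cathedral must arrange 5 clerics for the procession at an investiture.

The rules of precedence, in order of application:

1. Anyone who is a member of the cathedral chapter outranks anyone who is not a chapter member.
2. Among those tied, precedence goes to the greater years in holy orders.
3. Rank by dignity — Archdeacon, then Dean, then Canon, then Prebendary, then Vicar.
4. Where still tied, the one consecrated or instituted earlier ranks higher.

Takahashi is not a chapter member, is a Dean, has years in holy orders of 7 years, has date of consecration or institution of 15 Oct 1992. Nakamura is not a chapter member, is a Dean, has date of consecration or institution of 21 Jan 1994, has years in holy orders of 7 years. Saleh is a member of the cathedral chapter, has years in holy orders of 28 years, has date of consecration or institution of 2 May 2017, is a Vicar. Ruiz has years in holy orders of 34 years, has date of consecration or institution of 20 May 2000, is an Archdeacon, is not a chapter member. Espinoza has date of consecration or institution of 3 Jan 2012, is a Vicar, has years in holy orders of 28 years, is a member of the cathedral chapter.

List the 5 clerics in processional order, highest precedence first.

By the first rule: Espinoza and Saleh (both a member of the cathedral chapter); then Ruiz, Takahashi and Nakamura (each not a chapter member).
Espinoza and Saleh both have years in holy orders 28 years, so the next rule applies.
Espinoza and Saleh are each Vicar, so the next rule applies.
Among Espinoza and Saleh, by date of consecration or institution (earlier first): Espinoza (3 Jan 2012) before Saleh (2 May 2017).
Among Ruiz, Takahashi and Nakamura, by years in holy orders (higher first): Ruiz (34 years) before Takahashi and Nakamura (7 years).
Takahashi and Nakamura are each Dean, so the next rule applies.
Among Takahashi and Nakamura, by date of consecration or institution (earlier first): Takahashi (15 Oct 1992) before Nakamura (21 Jan 1994).
Full order: Espinoza, Saleh, Ruiz, Takahashi, Nakamura.

Espinoza, Saleh, Ruiz, Takahashi, Nakamura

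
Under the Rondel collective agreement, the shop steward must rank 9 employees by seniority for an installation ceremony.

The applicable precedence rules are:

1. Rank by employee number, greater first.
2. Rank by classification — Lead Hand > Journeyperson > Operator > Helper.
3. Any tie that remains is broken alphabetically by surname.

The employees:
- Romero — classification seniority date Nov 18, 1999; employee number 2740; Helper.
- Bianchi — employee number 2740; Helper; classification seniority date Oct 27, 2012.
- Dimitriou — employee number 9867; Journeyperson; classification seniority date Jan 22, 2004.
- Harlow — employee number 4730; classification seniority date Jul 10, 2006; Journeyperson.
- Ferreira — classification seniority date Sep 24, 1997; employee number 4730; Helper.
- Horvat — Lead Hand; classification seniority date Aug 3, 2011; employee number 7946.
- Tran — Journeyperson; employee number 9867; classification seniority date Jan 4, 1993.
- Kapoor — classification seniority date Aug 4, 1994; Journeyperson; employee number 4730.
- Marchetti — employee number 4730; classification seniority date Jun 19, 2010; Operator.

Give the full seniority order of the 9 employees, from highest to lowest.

By employee number (higher first): Dimitriou and Tran (both 9867); then Horvat (7946); then Harlow, Kapoor, Marchetti and Ferreira (each 4730); then Bianchi and Romero (both 2740).
Dimitriou and Tran are each Journeyperson, so the next rule applies.
Among Dimitriou and Tran, alphabetically by surname: Dimitriou before Tran.
Among Harlow, Kapoor, Marchetti and Ferreira, by classification: Harlow and Kapoor (Journeyperson) before Marchetti (Operator) before Ferreira (Helper).
Among Harlow and Kapoor, alphabetically by surname: Harlow before Kapoor.
Bianchi and Romero are each Helper, so the next rule applies.
Among Bianchi and Romero, alphabetically by surname: Bianchi before Romero.
Full order: Dimitriou, Tran, Horvat, Harlow, Kapoor, Marchetti, Ferreira, Bianchi, Romero.

Dimitriou, Tran, Horvat, Harlow, Kapoor, Marchetti, Ferreira, Bianchi, Romero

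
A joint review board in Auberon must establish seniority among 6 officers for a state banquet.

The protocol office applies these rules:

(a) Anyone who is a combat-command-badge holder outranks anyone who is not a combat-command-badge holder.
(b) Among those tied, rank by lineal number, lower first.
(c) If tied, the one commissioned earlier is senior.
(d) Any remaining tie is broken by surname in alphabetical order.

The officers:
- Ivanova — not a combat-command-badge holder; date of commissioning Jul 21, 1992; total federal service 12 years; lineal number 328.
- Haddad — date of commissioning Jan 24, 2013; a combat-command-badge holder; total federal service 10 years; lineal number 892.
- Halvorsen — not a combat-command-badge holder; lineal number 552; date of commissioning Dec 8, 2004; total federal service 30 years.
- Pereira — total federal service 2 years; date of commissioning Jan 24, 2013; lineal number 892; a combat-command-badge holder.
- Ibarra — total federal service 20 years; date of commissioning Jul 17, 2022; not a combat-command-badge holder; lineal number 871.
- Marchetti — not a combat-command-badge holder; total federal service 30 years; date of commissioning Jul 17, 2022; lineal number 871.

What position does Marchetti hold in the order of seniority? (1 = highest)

6

By the first rule: Haddad and Pereira (both a combat-command-badge holder); then Ivanova, Halvorsen, Ibarra and Marchetti (each not a combat-command-badge holder).
Haddad and Pereira both have lineal number 892, so the next rule applies.
Haddad and Pereira both have date of commissioning Jan 24, 2013, so the next rule applies.
Among Haddad and Pereira, alphabetically by surname: Haddad before Pereira.
Among Ivanova, Halvorsen, Ibarra and Marchetti, by lineal number (lower first): Ivanova (328) before Halvorsen (552) before Ibarra and Marchetti (871).
Ibarra and Marchetti both have date of commissioning Jul 17, 2022, so the next rule applies.
Among Ibarra and Marchetti, alphabetically by surname: Ibarra before Marchetti.
Order: Haddad, Pereira, Ivanova, Halvorsen, Ibarra, Marchetti. So position 6.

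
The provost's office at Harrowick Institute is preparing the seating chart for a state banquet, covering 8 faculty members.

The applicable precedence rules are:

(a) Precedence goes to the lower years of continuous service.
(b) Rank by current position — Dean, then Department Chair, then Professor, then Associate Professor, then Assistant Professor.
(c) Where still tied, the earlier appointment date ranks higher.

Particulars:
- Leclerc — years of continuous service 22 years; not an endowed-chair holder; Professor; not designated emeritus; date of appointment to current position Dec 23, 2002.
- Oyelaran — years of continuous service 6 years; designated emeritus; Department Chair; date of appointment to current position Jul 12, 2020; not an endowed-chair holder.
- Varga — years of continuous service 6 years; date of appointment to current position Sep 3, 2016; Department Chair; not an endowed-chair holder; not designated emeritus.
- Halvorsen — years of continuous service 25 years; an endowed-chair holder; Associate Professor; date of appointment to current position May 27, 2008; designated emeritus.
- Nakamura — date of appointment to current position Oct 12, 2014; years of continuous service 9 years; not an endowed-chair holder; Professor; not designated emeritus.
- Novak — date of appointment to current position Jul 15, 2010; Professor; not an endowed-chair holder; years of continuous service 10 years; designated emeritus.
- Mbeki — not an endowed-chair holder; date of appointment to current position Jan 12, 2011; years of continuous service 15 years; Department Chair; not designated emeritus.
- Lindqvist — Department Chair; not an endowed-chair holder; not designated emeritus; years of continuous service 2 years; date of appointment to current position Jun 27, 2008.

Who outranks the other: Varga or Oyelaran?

Varga

By years of continuous service (lower first): Lindqvist (2 years); then Varga and Oyelaran (both 6 years); then Nakamura (9 years); then Novak (10 years); then Mbeki (15 years); then Leclerc (22 years); then Halvorsen (25 years).
Varga and Oyelaran are each Department Chair, so the next rule applies.
Among Varga and Oyelaran, by date of appointment to current position (earlier first): Varga (Sep 3, 2016) before Oyelaran (Jul 12, 2020).
So Varga takes precedence.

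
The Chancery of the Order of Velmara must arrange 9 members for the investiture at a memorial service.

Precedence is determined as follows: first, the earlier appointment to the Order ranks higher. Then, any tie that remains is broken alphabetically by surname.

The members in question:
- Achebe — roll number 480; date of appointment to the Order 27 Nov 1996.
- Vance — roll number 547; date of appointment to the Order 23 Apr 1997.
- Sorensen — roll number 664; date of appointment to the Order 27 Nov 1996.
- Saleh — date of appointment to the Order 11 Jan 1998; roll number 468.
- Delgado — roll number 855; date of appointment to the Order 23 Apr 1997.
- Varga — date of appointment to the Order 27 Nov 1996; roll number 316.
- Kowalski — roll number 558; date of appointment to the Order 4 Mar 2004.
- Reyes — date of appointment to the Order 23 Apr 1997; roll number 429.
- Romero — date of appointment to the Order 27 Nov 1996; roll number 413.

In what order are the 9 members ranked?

By date of appointment to the Order (earlier first): Achebe, Romero, Sorensen and Varga (each 27 Nov 1996); then Delgado, Reyes and Vance (each 23 Apr 1997); then Saleh (11 Jan 1998); then Kowalski (4 Mar 2004).
Among Achebe, Romero, Sorensen and Varga, alphabetically by surname: Achebe before Romero before Sorensen before Varga.
Among Delgado, Reyes and Vance, alphabetically by surname: Delgado before Reyes before Vance.
Full order: Achebe, Romero, Sorensen, Varga, Delgado, Reyes, Vance, Saleh, Kowalski.

Achebe, Romero, Sorensen, Varga, Delgado, Reyes, Vance, Saleh, Kowalski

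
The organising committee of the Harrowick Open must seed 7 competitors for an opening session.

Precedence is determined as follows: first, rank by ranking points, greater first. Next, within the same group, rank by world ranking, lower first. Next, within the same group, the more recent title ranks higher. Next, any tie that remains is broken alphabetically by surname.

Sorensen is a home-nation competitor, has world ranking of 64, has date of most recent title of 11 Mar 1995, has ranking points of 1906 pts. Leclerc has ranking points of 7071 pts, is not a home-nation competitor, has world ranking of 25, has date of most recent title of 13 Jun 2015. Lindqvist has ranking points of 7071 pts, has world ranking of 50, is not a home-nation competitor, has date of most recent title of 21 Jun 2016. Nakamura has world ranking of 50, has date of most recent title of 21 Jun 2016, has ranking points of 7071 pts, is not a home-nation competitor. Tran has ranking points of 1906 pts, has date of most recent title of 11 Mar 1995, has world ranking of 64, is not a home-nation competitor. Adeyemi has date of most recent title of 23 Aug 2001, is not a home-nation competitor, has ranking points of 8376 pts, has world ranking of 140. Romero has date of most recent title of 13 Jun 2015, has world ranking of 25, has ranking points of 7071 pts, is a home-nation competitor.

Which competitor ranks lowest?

Tran

By ranking points (higher first): Adeyemi (8376 pts); then Leclerc, Romero, Lindqvist and Nakamura (each 7071 pts); then Sorensen and Tran (both 1906 pts).
Among Leclerc, Romero, Lindqvist and Nakamura, by world ranking (lower first): Leclerc and Romero (25) before Lindqvist and Nakamura (50).
Leclerc and Romero both have date of most recent title 13 Jun 2015, so the next rule applies.
Among Leclerc and Romero, alphabetically by surname: Leclerc before Romero.
Lindqvist and Nakamura both have date of most recent title 21 Jun 2016, so the next rule applies.
Among Lindqvist and Nakamura, alphabetically by surname: Lindqvist before Nakamura.
Sorensen and Tran both have world ranking 64, so the next rule applies.
Sorensen and Tran both have date of most recent title 11 Mar 1995, so the next rule applies.
Among Sorensen and Tran, alphabetically by surname: Sorensen before Tran.
Order: Adeyemi, Leclerc, Romero, Lindqvist, Nakamura, Sorensen, Tran.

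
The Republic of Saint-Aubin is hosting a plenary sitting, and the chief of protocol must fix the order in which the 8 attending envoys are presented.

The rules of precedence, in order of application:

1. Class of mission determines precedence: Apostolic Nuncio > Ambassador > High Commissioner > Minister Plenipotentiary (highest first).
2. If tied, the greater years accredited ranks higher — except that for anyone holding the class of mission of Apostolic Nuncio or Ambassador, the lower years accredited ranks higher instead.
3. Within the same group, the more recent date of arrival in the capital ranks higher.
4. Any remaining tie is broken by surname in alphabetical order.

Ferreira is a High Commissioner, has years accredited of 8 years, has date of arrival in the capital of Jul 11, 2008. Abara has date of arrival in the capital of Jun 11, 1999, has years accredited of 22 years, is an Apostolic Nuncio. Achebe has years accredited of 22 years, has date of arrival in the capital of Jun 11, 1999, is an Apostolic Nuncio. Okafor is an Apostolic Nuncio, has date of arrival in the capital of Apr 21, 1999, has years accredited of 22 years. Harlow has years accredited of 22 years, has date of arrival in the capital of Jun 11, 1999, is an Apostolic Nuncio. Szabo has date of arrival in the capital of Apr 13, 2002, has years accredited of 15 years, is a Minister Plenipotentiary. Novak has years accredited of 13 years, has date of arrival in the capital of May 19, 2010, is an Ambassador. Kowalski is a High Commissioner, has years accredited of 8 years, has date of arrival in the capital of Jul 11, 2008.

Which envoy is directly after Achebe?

Harlow

By class of mission: Abara, Achebe, Harlow and Okafor (Apostolic Nuncio); then Novak (Ambassador); then Ferreira and Kowalski (High Commissioner); then Szabo (Minister Plenipotentiary).
Abara, Achebe, Harlow and Okafor all have years accredited 22 years, so the next rule applies.
Among Abara, Achebe, Harlow and Okafor, by date of arrival in the capital (later first): Abara, Achebe and Harlow (Jun 11, 1999) before Okafor (Apr 21, 1999).
Among Abara, Achebe and Harlow, alphabetically by surname: Abara before Achebe before Harlow.
Ferreira and Kowalski both have years accredited 8 years, so the next rule applies.
Ferreira and Kowalski both have date of arrival in the capital Jul 11, 2008, so the next rule applies.
Among Ferreira and Kowalski, alphabetically by surname: Ferreira before Kowalski.
Order: Abara, Achebe, Harlow, Okafor, Novak, Ferreira, Kowalski, Szabo.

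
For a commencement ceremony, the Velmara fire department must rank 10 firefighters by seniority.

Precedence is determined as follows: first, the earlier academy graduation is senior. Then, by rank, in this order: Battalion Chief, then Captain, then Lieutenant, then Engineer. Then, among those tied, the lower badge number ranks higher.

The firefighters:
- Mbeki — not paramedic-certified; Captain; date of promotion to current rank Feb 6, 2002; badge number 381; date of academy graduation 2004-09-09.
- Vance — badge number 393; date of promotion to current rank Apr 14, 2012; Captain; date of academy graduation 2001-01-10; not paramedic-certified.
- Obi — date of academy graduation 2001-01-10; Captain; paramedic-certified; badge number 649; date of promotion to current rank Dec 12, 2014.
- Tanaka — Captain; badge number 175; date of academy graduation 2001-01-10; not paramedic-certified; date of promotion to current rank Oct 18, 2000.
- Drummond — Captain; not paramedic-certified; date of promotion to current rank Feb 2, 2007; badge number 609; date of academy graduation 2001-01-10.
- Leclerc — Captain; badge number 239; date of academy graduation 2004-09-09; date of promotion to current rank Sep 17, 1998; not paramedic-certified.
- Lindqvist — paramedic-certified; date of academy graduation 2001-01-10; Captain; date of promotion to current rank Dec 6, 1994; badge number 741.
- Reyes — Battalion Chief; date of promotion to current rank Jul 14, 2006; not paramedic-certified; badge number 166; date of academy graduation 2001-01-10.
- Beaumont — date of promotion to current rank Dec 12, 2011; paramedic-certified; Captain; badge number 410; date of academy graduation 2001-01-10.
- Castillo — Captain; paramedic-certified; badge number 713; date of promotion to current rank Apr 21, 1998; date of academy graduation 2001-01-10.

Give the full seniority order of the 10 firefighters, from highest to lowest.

Reyes, Tanaka, Vance, Beaumont, Drummond, Obi, Castillo, Lindqvist, Leclerc, Mbeki

By date of academy graduation (earlier first): Reyes, Tanaka, Vance, Beaumont, Drummond, Obi, Castillo and Lindqvist (each 2001-01-10); then Leclerc and Mbeki (both 2004-09-09).
Among Reyes, Tanaka, Vance, Beaumont, Drummond, Obi, Castillo and Lindqvist, by rank: Reyes (Battalion Chief) before Tanaka, Vance, Beaumont, Drummond, Obi, Castillo and Lindqvist (Captain).
Among Tanaka, Vance, Beaumont, Drummond, Obi, Castillo and Lindqvist, by badge number (lower first): Tanaka (175) before Vance (393) before Beaumont (410) before Drummond (609) before Obi (649) before Castillo (713) before Lindqvist (741).
Leclerc and Mbeki are each Captain, so the next rule applies.
Among Leclerc and Mbeki, by badge number (lower first): Leclerc (239) before Mbeki (381).
Full order: Reyes, Tanaka, Vance, Beaumont, Drummond, Obi, Castillo, Lindqvist, Leclerc, Mbeki.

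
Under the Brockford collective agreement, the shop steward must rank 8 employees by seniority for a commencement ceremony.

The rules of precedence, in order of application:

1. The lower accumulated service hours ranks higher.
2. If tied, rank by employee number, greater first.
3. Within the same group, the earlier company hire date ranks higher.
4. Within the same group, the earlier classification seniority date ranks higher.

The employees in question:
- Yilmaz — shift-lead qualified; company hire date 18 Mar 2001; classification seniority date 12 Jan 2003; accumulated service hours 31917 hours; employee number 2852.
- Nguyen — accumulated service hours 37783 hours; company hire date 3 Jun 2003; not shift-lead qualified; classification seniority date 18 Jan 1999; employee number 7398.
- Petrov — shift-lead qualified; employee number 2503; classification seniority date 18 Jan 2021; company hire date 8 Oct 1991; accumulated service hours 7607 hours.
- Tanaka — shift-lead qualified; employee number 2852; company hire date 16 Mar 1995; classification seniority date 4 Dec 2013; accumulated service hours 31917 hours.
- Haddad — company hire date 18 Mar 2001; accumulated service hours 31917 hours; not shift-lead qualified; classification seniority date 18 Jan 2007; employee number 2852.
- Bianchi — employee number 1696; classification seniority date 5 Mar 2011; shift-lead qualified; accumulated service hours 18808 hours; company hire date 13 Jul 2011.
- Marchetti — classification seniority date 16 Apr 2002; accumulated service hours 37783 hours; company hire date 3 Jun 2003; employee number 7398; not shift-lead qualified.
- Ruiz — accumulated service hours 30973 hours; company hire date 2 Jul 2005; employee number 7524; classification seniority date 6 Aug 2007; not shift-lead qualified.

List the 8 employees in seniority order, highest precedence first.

Petrov, Bianchi, Ruiz, Tanaka, Yilmaz, Haddad, Nguyen, Marchetti

By accumulated service hours (lower first): Petrov (7607 hours); then Bianchi (18808 hours); then Ruiz (30973 hours); then Tanaka, Yilmaz and Haddad (each 31917 hours); then Nguyen and Marchetti (both 37783 hours).
Tanaka, Yilmaz and Haddad all have employee number 2852, so the next rule applies.
Among Tanaka, Yilmaz and Haddad, by company hire date (earlier first): Tanaka (16 Mar 1995) before Yilmaz and Haddad (18 Mar 2001).
Among Yilmaz and Haddad, by classification seniority date (earlier first): Yilmaz (12 Jan 2003) before Haddad (18 Jan 2007).
Nguyen and Marchetti both have employee number 7398, so the next rule applies.
Nguyen and Marchetti both have company hire date 3 Jun 2003, so the next rule applies.
Among Nguyen and Marchetti, by classification seniority date (earlier first): Nguyen (18 Jan 1999) before Marchetti (16 Apr 2002).
Full order: Petrov, Bianchi, Ruiz, Tanaka, Yilmaz, Haddad, Nguyen, Marchetti.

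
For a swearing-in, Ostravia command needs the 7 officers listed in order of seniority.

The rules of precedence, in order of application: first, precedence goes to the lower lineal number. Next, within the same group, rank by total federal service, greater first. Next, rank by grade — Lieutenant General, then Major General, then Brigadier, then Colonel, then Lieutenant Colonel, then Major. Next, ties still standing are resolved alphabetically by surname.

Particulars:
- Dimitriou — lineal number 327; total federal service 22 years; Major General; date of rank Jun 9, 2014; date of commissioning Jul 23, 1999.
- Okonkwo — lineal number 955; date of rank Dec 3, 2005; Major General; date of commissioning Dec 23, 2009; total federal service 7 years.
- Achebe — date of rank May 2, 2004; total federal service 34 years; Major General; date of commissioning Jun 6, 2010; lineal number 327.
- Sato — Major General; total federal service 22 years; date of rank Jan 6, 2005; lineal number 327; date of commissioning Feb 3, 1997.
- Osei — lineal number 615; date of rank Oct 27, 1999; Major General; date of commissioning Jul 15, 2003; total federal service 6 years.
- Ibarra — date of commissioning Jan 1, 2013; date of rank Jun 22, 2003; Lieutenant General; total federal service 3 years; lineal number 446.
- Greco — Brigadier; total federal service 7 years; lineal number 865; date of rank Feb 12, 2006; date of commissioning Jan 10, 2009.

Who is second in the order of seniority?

By lineal number (lower first): Achebe, Dimitriou and Sato (each 327); then Ibarra (446); then Osei (615); then Greco (865); then Okonkwo (955).
Among Achebe, Dimitriou and Sato, by total federal service (higher first): Achebe (34 years) before Dimitriou and Sato (22 years).
Dimitriou and Sato are each Major General, so the next rule applies.
Among Dimitriou and Sato, alphabetically by surname: Dimitriou before Sato.
Order: Achebe, Dimitriou, Sato, Ibarra, Osei, Greco, Okonkwo.

Dimitriou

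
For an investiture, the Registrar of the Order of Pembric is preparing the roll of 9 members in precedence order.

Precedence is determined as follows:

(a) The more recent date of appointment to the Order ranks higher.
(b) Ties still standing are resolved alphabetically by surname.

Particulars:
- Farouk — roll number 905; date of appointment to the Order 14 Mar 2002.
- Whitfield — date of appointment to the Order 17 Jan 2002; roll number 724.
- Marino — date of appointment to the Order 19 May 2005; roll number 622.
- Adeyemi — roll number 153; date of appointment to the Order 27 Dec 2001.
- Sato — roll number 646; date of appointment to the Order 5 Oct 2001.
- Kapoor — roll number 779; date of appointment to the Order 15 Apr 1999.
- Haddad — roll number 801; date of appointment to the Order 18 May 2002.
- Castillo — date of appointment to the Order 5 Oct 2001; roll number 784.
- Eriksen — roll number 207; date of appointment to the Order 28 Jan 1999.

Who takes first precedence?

By date of appointment to the Order (later first): Marino (19 May 2005); then Haddad (18 May 2002); then Farouk (14 Mar 2002); then Whitfield (17 Jan 2002); then Adeyemi (27 Dec 2001); then Castillo and Sato (both 5 Oct 2001); then Kapoor (15 Apr 1999); then Eriksen (28 Jan 1999).
Among Castillo and Sato, alphabetically by surname: Castillo before Sato.
Order: Marino, Haddad, Farouk, Whitfield, Adeyemi, Castillo, Sato, Kapoor, Eriksen.

Marino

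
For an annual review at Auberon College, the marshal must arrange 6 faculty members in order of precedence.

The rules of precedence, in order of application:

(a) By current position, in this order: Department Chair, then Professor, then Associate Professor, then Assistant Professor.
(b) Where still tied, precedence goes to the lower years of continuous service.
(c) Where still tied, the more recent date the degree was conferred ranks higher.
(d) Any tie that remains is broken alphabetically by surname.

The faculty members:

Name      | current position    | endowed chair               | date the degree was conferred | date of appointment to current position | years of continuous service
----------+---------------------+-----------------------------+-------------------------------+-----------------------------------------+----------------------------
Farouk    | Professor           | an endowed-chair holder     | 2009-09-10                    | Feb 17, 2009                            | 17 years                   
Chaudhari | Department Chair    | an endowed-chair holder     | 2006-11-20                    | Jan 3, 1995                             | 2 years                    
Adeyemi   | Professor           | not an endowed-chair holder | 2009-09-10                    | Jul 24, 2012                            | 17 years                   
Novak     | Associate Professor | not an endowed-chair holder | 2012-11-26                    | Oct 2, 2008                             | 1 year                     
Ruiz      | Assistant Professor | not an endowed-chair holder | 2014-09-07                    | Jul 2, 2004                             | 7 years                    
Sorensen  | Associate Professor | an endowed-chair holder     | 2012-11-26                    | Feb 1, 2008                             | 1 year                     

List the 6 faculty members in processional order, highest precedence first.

By current position: Chaudhari (Department Chair); then Adeyemi and Farouk (Professor); then Novak and Sorensen (Associate Professor); then Ruiz (Assistant Professor).
Adeyemi and Farouk both have years of continuous service 17 years, so the next rule applies.
Adeyemi and Farouk both have date the degree was conferred 2009-09-10, so the next rule applies.
Among Adeyemi and Farouk, alphabetically by surname: Adeyemi before Farouk.
Novak and Sorensen both have years of continuous service 1 year, so the next rule applies.
Novak and Sorensen both have date the degree was conferred 2012-11-26, so the next rule applies.
Among Novak and Sorensen, alphabetically by surname: Novak before Sorensen.
Full order: Chaudhari, Adeyemi, Farouk, Novak, Sorensen, Ruiz.

Chaudhari, Adeyemi, Farouk, Novak, Sorensen, Ruiz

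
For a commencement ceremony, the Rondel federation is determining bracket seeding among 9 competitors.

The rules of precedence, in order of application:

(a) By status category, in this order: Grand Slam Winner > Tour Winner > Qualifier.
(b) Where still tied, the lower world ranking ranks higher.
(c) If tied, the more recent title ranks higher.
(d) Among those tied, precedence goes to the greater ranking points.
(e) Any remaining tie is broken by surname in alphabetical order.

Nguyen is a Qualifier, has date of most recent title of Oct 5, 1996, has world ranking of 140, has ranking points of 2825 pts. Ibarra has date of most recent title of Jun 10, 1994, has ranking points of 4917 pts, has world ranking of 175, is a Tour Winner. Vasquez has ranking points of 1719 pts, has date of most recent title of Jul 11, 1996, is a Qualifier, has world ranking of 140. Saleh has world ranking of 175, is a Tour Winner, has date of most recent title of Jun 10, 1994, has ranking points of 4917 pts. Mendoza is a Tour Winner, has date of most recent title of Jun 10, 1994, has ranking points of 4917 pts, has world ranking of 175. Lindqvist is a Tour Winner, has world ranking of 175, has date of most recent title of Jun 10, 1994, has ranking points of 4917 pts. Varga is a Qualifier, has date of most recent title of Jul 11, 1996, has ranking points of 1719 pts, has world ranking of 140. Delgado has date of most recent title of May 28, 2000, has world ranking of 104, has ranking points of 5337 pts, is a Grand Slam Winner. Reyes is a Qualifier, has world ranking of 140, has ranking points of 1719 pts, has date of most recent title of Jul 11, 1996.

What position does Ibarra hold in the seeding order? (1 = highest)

By status category: Delgado (Grand Slam Winner); then Ibarra, Lindqvist, Mendoza and Saleh (Tour Winner); then Nguyen, Reyes, Varga and Vasquez (Qualifier).
Ibarra, Lindqvist, Mendoza and Saleh all have world ranking 175, so the next rule applies.
Ibarra, Lindqvist, Mendoza and Saleh all have date of most recent title Jun 10, 1994, so the next rule applies.
Ibarra, Lindqvist, Mendoza and Saleh all have ranking points 4917 pts, so the next rule applies.
Among Ibarra, Lindqvist, Mendoza and Saleh, alphabetically by surname: Ibarra before Lindqvist before Mendoza before Saleh.
Nguyen, Reyes, Varga and Vasquez all have world ranking 140, so the next rule applies.
Among Nguyen, Reyes, Varga and Vasquez, by date of most recent title (later first): Nguyen (Oct 5, 1996) before Reyes, Varga and Vasquez (Jul 11, 1996).
Reyes, Varga and Vasquez all have ranking points 1719 pts, so the next rule applies.
Among Reyes, Varga and Vasquez, alphabetically by surname: Reyes before Varga before Vasquez.
Order: Delgado, Ibarra, Lindqvist, Mendoza, Saleh, Nguyen, Reyes, Varga, Vasquez. So position 2.

2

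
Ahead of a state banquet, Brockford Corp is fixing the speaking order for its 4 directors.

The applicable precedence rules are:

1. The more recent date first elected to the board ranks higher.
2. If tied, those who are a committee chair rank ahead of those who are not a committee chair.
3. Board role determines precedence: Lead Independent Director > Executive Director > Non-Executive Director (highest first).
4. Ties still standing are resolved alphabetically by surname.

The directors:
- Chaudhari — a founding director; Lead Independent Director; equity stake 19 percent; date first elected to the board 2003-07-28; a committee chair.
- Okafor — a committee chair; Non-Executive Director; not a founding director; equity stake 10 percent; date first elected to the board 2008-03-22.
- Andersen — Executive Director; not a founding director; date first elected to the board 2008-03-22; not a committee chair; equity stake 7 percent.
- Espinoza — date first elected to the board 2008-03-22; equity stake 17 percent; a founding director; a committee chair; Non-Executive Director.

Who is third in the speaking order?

Andersen

By date first elected to the board (later first): Espinoza, Okafor and Andersen (each 2008-03-22); then Chaudhari (2003-07-28).
Among Espinoza, Okafor and Andersen, a committee chair before not a committee chair: Espinoza and Okafor (a committee chair) before Andersen (not a committee chair).
Espinoza and Okafor are each Non-Executive Director, so the next rule applies.
Among Espinoza and Okafor, alphabetically by surname: Espinoza before Okafor.
Order: Espinoza, Okafor, Andersen, Chaudhari.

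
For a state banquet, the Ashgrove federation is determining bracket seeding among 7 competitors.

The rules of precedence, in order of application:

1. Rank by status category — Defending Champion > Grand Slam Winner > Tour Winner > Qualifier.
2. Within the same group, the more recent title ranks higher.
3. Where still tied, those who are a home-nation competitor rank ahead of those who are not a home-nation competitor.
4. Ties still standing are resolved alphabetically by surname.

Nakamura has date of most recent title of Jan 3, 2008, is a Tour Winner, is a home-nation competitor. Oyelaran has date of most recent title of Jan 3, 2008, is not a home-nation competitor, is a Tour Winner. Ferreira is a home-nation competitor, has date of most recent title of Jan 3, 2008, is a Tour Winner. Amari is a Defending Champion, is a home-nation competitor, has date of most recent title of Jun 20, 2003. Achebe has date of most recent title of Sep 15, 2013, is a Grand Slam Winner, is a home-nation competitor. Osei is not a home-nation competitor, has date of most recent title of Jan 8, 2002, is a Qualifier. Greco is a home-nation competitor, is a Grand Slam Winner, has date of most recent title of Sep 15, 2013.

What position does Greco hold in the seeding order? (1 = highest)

By status category: Amari (Defending Champion); then Achebe and Greco (Grand Slam Winner); then Ferreira, Nakamura and Oyelaran (Tour Winner); then Osei (Qualifier).
Achebe and Greco both have date of most recent title Sep 15, 2013, so the next rule applies.
Achebe and Greco are each a home-nation competitor, so the next rule applies.
Among Achebe and Greco, alphabetically by surname: Achebe before Greco.
Ferreira, Nakamura and Oyelaran all have date of most recent title Jan 3, 2008, so the next rule applies.
Among Ferreira, Nakamura and Oyelaran, a home-nation competitor before not a home-nation competitor: Ferreira and Nakamura (a home-nation competitor) before Oyelaran (not a home-nation competitor).
Among Ferreira and Nakamura, alphabetically by surname: Ferreira before Nakamura.
Order: Amari, Achebe, Greco, Ferreira, Nakamura, Oyelaran, Osei. So position 3.

3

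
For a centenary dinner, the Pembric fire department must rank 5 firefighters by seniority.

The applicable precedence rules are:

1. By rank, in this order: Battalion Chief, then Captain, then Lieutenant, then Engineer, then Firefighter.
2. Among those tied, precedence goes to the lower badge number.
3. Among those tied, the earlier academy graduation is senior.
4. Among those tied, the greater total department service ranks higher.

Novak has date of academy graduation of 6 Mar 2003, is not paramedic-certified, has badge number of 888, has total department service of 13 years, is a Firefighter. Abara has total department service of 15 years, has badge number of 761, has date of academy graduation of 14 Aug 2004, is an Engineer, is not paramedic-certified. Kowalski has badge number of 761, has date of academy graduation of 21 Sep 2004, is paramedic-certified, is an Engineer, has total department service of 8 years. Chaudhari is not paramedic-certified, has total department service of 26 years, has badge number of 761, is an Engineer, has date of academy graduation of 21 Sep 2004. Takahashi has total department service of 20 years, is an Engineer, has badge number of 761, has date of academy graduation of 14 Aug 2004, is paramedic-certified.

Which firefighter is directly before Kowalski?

Chaudhari

By rank: Takahashi, Abara, Chaudhari and Kowalski (Engineer); then Novak (Firefighter).
Takahashi, Abara, Chaudhari and Kowalski all have badge number 761, so the next rule applies.
Among Takahashi, Abara, Chaudhari and Kowalski, by date of academy graduation (earlier first): Takahashi and Abara (14 Aug 2004) before Chaudhari and Kowalski (21 Sep 2004).
Among Takahashi and Abara, by total department service (higher first): Takahashi (20 years) before Abara (15 years).
Among Chaudhari and Kowalski, by total department service (higher first): Chaudhari (26 years) before Kowalski (8 years).
Order: Takahashi, Abara, Chaudhari, Kowalski, Novak.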